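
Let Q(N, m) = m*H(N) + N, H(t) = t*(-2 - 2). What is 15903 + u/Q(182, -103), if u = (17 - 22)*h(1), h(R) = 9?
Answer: 1195364853/75166 ≈ 15903.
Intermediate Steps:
H(t) = -4*t (H(t) = t*(-4) = -4*t)
Q(N, m) = N - 4*N*m (Q(N, m) = m*(-4*N) + N = -4*N*m + N = N - 4*N*m)
u = -45 (u = (17 - 22)*9 = -5*9 = -45)
15903 + u/Q(182, -103) = 15903 - 45*1/(182*(1 - 4*(-103))) = 15903 - 45*1/(182*(1 + 412)) = 15903 - 45/(182*413) = 15903 - 45/75166 = 1195364853/75166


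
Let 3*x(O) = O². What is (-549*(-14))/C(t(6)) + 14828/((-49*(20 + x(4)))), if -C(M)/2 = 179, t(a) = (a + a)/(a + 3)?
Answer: -5568492/166649 ≈ -33.414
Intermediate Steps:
t(a) = 2*a/(3 + a) (t(a) = (2*a)/(3 + a) = 2*a/(3 + a))
C(M) = -358 (C(M) = -2*179 = -358)
x(O) = O²/3
(-549*(-14))/C(t(6)) + 14828/((-49*(20 + x(4)))) = -549*(-14)/(-358) + 14828/((-49*(20 + (⅓)*4²))) = 7686*(-1/358) + 14828/((-49*(20 + (⅓)*16))) = -3843/179 + 14828/((-49*(20 + 16/3))) = -3843/179 + 14828/((-49*76/3)) = -3843/179 + 14828/(-3724/3) = -3843/179 + 14828*(-3/3724) = -3843/179 - 11121/931 = -5568492/166649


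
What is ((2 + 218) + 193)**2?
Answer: 170569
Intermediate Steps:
((2 + 218) + 193)**2 = (220 + 193)**2 = 413**2 = 170569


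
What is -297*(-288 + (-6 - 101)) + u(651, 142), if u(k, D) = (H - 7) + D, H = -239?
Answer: 117211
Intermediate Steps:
u(k, D) = -246 + D (u(k, D) = (-239 - 7) + D = -246 + D)
-297*(-288 + (-6 - 101)) + u(651, 142) = -297*(-288 + (-6 - 101)) + (-246 + 142) = -297*(-288 - 107) - 104 = -297*(-395) - 104 = 117315 - 104 = 117211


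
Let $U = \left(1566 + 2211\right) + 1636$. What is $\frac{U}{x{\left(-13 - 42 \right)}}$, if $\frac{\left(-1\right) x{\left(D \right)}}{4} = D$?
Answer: $\frac{5413}{220} \approx 24.605$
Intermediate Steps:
$x{\left(D \right)} = - 4 D$
$U = 5413$ ($U = 3777 + 1636 = 5413$)
$\frac{U}{x{\left(-13 - 42 \right)}} = \frac{5413}{\left(-4\right) \left(-13 - 42\right)} = \frac{5413}{\left(-4\right) \left(-55\right)} = \frac{5413}{220}$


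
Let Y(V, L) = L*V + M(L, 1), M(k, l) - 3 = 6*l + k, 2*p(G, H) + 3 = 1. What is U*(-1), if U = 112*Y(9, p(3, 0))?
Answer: 112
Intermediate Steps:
p(G, H) = -1 (p(G, H) = -3/2 + (1/2)*1 = -3/2 + 1/2 = -1)
M(k, l) = 3 + k + 6*l (M(k, l) = 3 + (6*l + k) = 3 + (k + 6*l) = 3 + k + 6*l)
Y(V, L) = 9 + L + L*V (Y(V, L) = L*V + (3 + L + 6*1) = L*V + (3 + L + 6) = L*V + (9 + L) = 9 + L + L*V)
U = -112 (U = 112*(9 - 1 - 1*9) = 112*(9 - 1 - 9) = 112*(-1) = -112)
U*(-1) = -112*(-1) = 112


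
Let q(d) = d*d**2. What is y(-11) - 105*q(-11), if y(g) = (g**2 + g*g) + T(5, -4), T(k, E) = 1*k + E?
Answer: 139998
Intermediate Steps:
q(d) = d**3
T(k, E) = E + k (T(k, E) = k + E = E + k)
y(g) = 1 + 2*g**2 (y(g) = (g**2 + g*g) + (-4 + 5) = (g**2 + g**2) + 1 = 2*g**2 + 1 = 1 + 2*g**2)
y(-11) - 105*q(-11) = (1 + 2*(-11)**2) - 105*(-11)**3 = (1 + 2*121) - 105*(-1331) = (1 + 242) + 139755 = 243 + 139755 = 139998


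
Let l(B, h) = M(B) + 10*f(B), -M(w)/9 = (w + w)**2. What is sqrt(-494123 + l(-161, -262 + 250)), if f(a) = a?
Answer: 77*I*sqrt(241) ≈ 1195.4*I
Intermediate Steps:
M(w) = -36*w**2 (M(w) = -9*(w + w)**2 = -9*4*w**2 = -36*w**2)
l(B, h) = -36*B**2 + 10*B
sqrt(-494123 + l(-161, -262 + 250)) = sqrt(-494123 + 2*(-161)*(5 - 18*(-161))) = sqrt(-494123 + 2*(-161)*(5 + 2898)) = sqrt(-494123 + 2*(-161)*2903) = sqrt(-494123 - 934766) = sqrt(-1428889) = 77*I*sqrt(241)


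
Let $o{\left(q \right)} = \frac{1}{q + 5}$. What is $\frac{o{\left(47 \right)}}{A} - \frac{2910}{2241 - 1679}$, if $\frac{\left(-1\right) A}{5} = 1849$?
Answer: $- \frac{699476981}{135087940} \approx -5.1779$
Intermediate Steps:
$A = -9245$ ($A = \left(-5\right) 1849 = -9245$)
$o{\left(q \right)} = \frac{1}{5 + q}$
$\frac{o{\left(47 \right)}}{A} - \frac{2910}{2241 - 1679} = \frac{1}{\left(5 + 47\right) \left(-9245\right)} - \frac{2910}{2241 - 1679} = \frac{1}{52} \left(- \frac{1}{9245}\right) - \frac{2910}{2241 - 1679} = \frac{1}{52} \left(- \frac{1}{9245}\right) - \frac{2910}{562} = - \frac{1}{480740} - \frac{1455}{281} = - \frac{699476981}{135087940}$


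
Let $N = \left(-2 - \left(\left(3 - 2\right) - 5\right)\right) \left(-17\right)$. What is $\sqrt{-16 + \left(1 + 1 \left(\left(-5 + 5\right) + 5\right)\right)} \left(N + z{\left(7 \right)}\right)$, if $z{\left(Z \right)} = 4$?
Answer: $- 30 i \sqrt{10} \approx - 94.868 i$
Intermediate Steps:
$N = -34$ ($N = \left(-2 - \left(1 - 5\right)\right) \left(-17\right) = \left(-2 - -4\right) \left(-17\right) = \left(-2 + 4\right) \left(-17\right) = 2 \left(-17\right) = -34$)
$\sqrt{-16 + \left(1 + 1 \left(\left(-5 + 5\right) + 5\right)\right)} \left(N + z{\left(7 \right)}\right) = \sqrt{-16 + \left(1 + 1 \left(\left(-5 + 5\right) + 5\right)\right)} \left(-34 + 4\right) = \sqrt{-16 + \left(1 + 1 \left(0 + 5\right)\right)} \left(-30\right) = \sqrt{-16 + \left(1 + 1 \cdot 5\right)} \left(-30\right) = \sqrt{-16 + \left(1 + 5\right)} \left(-30\right) = \sqrt{-16 + 6} \left(-30\right) = \sqrt{-10} \left(-30\right) = i \sqrt{10} \left(-30\right) = - 30 i \sqrt{10}$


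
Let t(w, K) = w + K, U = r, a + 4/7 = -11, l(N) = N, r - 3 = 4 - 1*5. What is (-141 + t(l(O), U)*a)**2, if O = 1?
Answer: 1512900/49 ≈ 30876.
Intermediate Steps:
r = 2 (r = 3 + (4 - 1*5) = 3 + (4 - 5) = 3 - 1 = 2)
a = -81/7 (a = -4/7 - 11 = -81/7 ≈ -11.571)
U = 2
t(w, K) = K + w
(-141 + t(l(O), U)*a)**2 = (-141 + (2 + 1)*(-81/7))**2 = (-141 + 3*(-81/7))**2 = (-141 - 243/7)**2 = (-1230/7)**2 = 1512900/49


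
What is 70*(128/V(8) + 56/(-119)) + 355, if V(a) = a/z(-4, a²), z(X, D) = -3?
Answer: -51645/17 ≈ -3037.9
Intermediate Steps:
V(a) = -a/3 (V(a) = a/(-3) = a*(-⅓) = -a/3)
70*(128/V(8) + 56/(-119)) + 355 = 70*(128/((-⅓*8)) + 56/(-119)) + 355 = 70*(128/(-8/3) + 56*(-1/119)) + 355 = 70*(128*(-3/8) - 8/17) + 355 = 70*(-48 - 8/17) + 355 = 70*(-824/17) + 355 = -57680/17 + 355 = -51645/17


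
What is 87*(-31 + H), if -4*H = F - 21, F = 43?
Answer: -6351/2 ≈ -3175.5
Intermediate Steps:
H = -11/2 (H = -(43 - 21)/4 = -1/4*22 = -11/2 ≈ -5.5000)
87*(-31 + H) = 87*(-31 - 11/2) = 87*(-73/2) = -6351/2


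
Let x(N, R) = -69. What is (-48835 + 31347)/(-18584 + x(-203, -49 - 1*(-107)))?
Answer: 17488/18653 ≈ 0.93754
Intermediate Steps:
(-48835 + 31347)/(-18584 + x(-203, -49 - 1*(-107))) = (-48835 + 31347)/(-18584 - 69) = -17488/(-18653) = -17488*(-1/18653) = 17488/18653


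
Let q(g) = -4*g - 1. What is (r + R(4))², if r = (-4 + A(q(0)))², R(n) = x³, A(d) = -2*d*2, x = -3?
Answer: 729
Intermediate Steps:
q(g) = -1 - 4*g
A(d) = -4*d
R(n) = -27 (R(n) = (-3)³ = -27)
r = 0 (r = (-4 - 4*(-1 - 4*0))² = (-4 - 4*(-1 + 0))² = (-4 - 4*(-1))² = (-4 + 4)² = 0² = 0)
(r + R(4))² = (0 - 27)² = (-27)² = 729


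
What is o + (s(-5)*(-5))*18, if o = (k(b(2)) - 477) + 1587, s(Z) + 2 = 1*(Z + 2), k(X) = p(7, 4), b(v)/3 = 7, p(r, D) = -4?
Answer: 1556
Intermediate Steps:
b(v) = 21 (b(v) = 3*7 = 21)
k(X) = -4
s(Z) = Z (s(Z) = -2 + 1*(Z + 2) = -2 + 1*(2 + Z) = -2 + (2 + Z) = Z)
o = 1106 (o = (-4 - 477) + 1587 = -481 + 1587 = 1106)
o + (s(-5)*(-5))*18 = 1106 - 5*(-5)*18 = 1106 + 25*18 = 1106 + 450 = 1556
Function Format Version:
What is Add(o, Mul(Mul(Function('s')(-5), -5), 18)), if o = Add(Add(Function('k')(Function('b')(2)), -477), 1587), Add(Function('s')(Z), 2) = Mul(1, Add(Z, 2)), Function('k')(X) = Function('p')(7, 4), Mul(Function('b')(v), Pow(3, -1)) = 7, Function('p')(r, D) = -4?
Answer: 1556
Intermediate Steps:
Function('b')(v) = 21 (Function('b')(v) = Mul(3, 7) = 21)
Function('k')(X) = -4
Function('s')(Z) = Z (Function('s')(Z) = Add(-2, Mul(1, Add(Z, 2))) = Add(-2, Mul(1, Add(2, Z))) = Add(-2, Add(2, Z)) = Z)
o = 1106 (o = Add(Add(-4, -477), 1587) = Add(-481, 1587) = 1106)
Add(o, Mul(Mul(Function('s')(-5), -5), 18)) = Add(1106, Mul(Mul(-5, -5), 18)) = Add(1106, Mul(25, 18)) = Add(1106, 450) = 1556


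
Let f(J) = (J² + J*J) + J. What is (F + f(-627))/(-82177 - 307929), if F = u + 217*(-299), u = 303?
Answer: -721051/390106 ≈ -1.8483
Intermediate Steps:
f(J) = J + 2*J² (f(J) = (J² + J²) + J = 2*J² + J = J + 2*J²)
F = -64580 (F = 303 + 217*(-299) = 303 - 64883 = -64580)
(F + f(-627))/(-82177 - 307929) = (-64580 - 627*(1 + 2*(-627)))/(-82177 - 307929) = (-64580 - 627*(1 - 1254))/(-390106) = (-64580 - 627*(-1253))*(-1/390106) = (-64580 + 785631)*(-1/390106) = 721051*(-1/390106) = -721051/390106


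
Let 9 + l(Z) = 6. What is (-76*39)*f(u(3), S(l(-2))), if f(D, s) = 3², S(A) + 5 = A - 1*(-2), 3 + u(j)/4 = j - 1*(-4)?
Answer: -26676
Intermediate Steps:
l(Z) = -3 (l(Z) = -9 + 6 = -3)
u(j) = 4 + 4*j (u(j) = -12 + 4*(j - 1*(-4)) = -12 + 4*(j + 4) = -12 + 4*(4 + j) = -12 + (16 + 4*j) = 4 + 4*j)
S(A) = -3 + A (S(A) = -5 + (A - 1*(-2)) = -5 + (A + 2) = -5 + (2 + A) = -3 + A)
f(D, s) = 9
(-76*39)*f(u(3), S(l(-2))) = -76*39*9 = -2964*9 = -26676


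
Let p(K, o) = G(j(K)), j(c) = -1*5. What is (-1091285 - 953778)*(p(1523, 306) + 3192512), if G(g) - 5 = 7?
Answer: -6528912709012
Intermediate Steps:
j(c) = -5
G(g) = 12 (G(g) = 5 + 7 = 12)
p(K, o) = 12
(-1091285 - 953778)*(p(1523, 306) + 3192512) = (-1091285 - 953778)*(12 + 3192512) = -2045063*3192524 = -6528912709012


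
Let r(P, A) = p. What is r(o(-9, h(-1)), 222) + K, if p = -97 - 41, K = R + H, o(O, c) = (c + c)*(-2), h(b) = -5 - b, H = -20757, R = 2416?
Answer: -18479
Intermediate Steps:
o(O, c) = -4*c (o(O, c) = (2*c)*(-2) = -4*c)
K = -18341 (K = 2416 - 20757 = -18341)
p = -138
r(P, A) = -138
r(o(-9, h(-1)), 222) + K = -138 - 18341 = -18479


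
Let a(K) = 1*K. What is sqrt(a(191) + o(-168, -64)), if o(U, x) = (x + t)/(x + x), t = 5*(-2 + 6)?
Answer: sqrt(12246)/8 ≈ 13.833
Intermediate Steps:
t = 20 (t = 5*4 = 20)
o(U, x) = (20 + x)/(2*x) (o(U, x) = (x + 20)/(x + x) = (20 + x)/((2*x)) = (20 + x)*(1/(2*x)) = (20 + x)/(2*x))
a(K) = K
sqrt(a(191) + o(-168, -64)) = sqrt(191 + (1/2)*(20 - 64)/(-64)) = sqrt(191 + (1/2)*(-1/64)*(-44)) = sqrt(191 + 11/32) = sqrt(6123/32) = sqrt(12246)/8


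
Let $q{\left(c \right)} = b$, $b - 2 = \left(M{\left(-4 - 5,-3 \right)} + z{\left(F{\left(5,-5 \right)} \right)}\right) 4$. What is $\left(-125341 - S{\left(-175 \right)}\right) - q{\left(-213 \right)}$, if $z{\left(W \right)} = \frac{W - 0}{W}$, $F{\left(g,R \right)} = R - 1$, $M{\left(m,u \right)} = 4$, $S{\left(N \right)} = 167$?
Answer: $-125530$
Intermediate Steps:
$F{\left(g,R \right)} = -1 + R$ ($F{\left(g,R \right)} = R - 1 = -1 + R$)
$z{\left(W \right)} = 1$ ($z{\left(W \right)} = \frac{W + 0}{W} = \frac{W}{W} = 1$)
$b = 22$ ($b = 2 + \left(4 + 1\right) 4 = 2 + 5 \cdot 4 = 2 + 20 = 22$)
$q{\left(c \right)} = 22$
$\left(-125341 - S{\left(-175 \right)}\right) - q{\left(-213 \right)} = \left(-125341 - 167\right) - 22 = -125508 - 22 = -125530$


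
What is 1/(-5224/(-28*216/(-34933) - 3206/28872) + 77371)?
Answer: -31311329/211836688453 ≈ -0.00014781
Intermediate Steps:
1/(-5224/(-28*216/(-34933) - 3206/28872) + 77371) = 1/(-5224/(-6048*(-1/34933) - 3206*1/28872) + 77371) = 1/(-5224/(6048/34933 - 1603/14436) + 77371) = 1/(-5224/31311329/504292788 + 77371) = 1/(-5224*504292788/31311329 + 77371) = 1/(-2634425524512/31311329 + 77371) = 1/(-211836688453/31311329) = -31311329/211836688453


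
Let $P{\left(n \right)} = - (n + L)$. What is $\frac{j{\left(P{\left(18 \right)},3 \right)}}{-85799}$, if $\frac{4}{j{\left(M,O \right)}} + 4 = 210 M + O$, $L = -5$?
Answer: $\frac{4}{234317069} \approx 1.7071 \cdot 10^{-8}$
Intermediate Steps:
$P{\left(n \right)} = 5 - n$ ($P{\left(n \right)} = - (n - 5) = - (-5 + n) = 5 - n$)
$j{\left(M,O \right)} = \frac{4}{-4 + O + 210 M}$ ($j{\left(M,O \right)} = \frac{4}{-4 + \left(210 M + O\right)} = \frac{4}{-4 + \left(O + 210 M\right)} = \frac{4}{-4 + O + 210 M}$)
$\frac{j{\left(P{\left(18 \right)},3 \right)}}{-85799} = \frac{4 \frac{1}{-4 + 3 + 210 \left(5 - 18\right)}}{-85799} = \frac{4}{-4 + 3 + 210 \left(5 - 18\right)} \left(- \frac{1}{85799}\right) = \frac{4}{-4 + 3 + 210 \left(-13\right)} \left(- \frac{1}{85799}\right) = \frac{4}{-4 + 3 - 2730} \left(- \frac{1}{85799}\right) = \frac{4}{-2731} \left(- \frac{1}{85799}\right) = 4 \left(- \frac{1}{2731}\right) \left(- \frac{1}{85799}\right) = \left(- \frac{4}{2731}\right) \left(- \frac{1}{85799}\right) = \frac{4}{234317069}$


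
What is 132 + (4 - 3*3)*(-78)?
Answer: 522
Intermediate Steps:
132 + (4 - 3*3)*(-78) = 132 + (4 - 9)*(-78) = 132 - 5*(-78) = 132 + 390 = 522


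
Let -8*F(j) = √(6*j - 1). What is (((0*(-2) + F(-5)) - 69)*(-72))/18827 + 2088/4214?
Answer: 30122964/39668489 + 9*I*√31/18827 ≈ 0.75937 + 0.0026616*I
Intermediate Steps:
F(j) = -√(-1 + 6*j)/8 (F(j) = -√(6*j - 1)/8 = -√(-1 + 6*j)/8)
(((0*(-2) + F(-5)) - 69)*(-72))/18827 + 2088/4214 = (((0*(-2) - √(-1 + 6*(-5))/8) - 69)*(-72))/18827 + 2088/4214 = (((0 - √(-1 - 30)/8) - 69)*(-72))*(1/18827) + 2088*(1/4214) = (((0 - I*√31/8) - 69)*(-72))*(1/18827) + 1044/2107 = ((-I*√31/8 - 69)*(-72))*(1/18827) + 1044/2107 = ((-69 - I*√31/8)*(-72))*(1/18827) + 1044/2107 = (4968 + 9*I*√31)*(1/18827) + 1044/2107 = (4968/18827 + 9*I*√31/18827) + 1044/2107 = 30122964/39668489 + 9*I*√31/18827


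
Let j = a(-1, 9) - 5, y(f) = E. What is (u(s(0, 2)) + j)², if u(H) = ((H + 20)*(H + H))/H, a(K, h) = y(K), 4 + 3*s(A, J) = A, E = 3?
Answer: 11236/9 ≈ 1248.4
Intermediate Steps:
y(f) = 3
s(A, J) = -4/3 + A/3
a(K, h) = 3
u(H) = 40 + 2*H (u(H) = ((20 + H)*(2*H))/H = (2*H*(20 + H))/H = 40 + 2*H)
j = -2 (j = 3 - 5 = -2)
(u(s(0, 2)) + j)² = ((40 + 2*(-4/3 + (⅓)*0)) - 2)² = ((40 + 2*(-4/3 + 0)) - 2)² = ((40 + 2*(-4/3)) - 2)² = ((40 - 8/3) - 2)² = (112/3 - 2)² = (106/3)² = 11236/9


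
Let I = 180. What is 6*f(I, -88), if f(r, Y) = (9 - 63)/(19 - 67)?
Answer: 27/4 ≈ 6.7500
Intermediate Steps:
f(r, Y) = 9/8 (f(r, Y) = -54/(-48) = -54*(-1/48) = 9/8)
6*f(I, -88) = 6*(9/8) = 27/4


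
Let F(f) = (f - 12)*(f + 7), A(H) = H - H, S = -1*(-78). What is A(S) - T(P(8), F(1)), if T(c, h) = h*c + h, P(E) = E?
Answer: 792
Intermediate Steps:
S = 78
A(H) = 0
F(f) = (-12 + f)*(7 + f)
T(c, h) = h + c*h (T(c, h) = c*h + h = h + c*h)
A(S) - T(P(8), F(1)) = 0 - (-84 + 1² - 5*1)*(1 + 8) = 0 - (-84 + 1 - 5)*9 = 0 - (-88)*9 = 0 - 1*(-792) = 0 + 792 = 792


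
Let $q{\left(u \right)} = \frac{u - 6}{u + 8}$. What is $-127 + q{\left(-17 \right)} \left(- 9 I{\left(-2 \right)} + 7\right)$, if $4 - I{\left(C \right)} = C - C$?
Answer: $- \frac{1810}{9} \approx -201.11$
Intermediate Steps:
$I{\left(C \right)} = 4$ ($I{\left(C \right)} = 4 - \left(C - C\right) = 4 - 0 = 4 + 0 = 4$)
$q{\left(u \right)} = \frac{-6 + u}{8 + u}$
$-127 + q{\left(-17 \right)} \left(- 9 I{\left(-2 \right)} + 7\right) = -127 + \frac{-6 - 17}{8 - 17} \left(\left(-9\right) 4 + 7\right) = -127 + \frac{1}{-9} \left(-23\right) \left(-36 + 7\right) = -127 + \left(- \frac{1}{9}\right) \left(-23\right) \left(-29\right) = -127 + \frac{23}{9} \left(-29\right) = -127 - \frac{667}{9} = - \frac{1810}{9}$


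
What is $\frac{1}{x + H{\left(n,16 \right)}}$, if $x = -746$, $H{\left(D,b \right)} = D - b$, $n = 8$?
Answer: $- \frac{1}{754} \approx -0.0013263$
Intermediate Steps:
$\frac{1}{x + H{\left(n,16 \right)}} = \frac{1}{-746 + \left(8 - 16\right)} = \frac{1}{-746 - 8} = \frac{1}{-754} = - \frac{1}{754}$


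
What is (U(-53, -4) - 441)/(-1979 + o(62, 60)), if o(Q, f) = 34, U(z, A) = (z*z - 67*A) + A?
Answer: -2632/1945 ≈ -1.3532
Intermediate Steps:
U(z, A) = z**2 - 66*A (U(z, A) = (z**2 - 67*A) + A = z**2 - 66*A)
(U(-53, -4) - 441)/(-1979 + o(62, 60)) = (((-53)**2 - 66*(-4)) - 441)/(-1979 + 34) = ((2809 + 264) - 441)/(-1945) = (3073 - 441)*(-1/1945) = 2632*(-1/1945) = -2632/1945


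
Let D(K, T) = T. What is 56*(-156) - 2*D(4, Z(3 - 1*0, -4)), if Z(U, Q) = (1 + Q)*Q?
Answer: -8760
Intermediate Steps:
Z(U, Q) = Q*(1 + Q)
56*(-156) - 2*D(4, Z(3 - 1*0, -4)) = 56*(-156) - (-8)*(1 - 4) = -8736 - (-8)*(-3) = -8736 - 2*12 = -8736 - 24 = -8760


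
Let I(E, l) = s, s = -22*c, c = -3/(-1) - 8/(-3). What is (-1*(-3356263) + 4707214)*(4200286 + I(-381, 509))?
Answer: 101603712922868/3 ≈ 3.3868e+13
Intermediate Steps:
c = 17/3 (c = -3*(-1) - 8*(-1/3) = 3 + 8/3 = 17/3 ≈ 5.6667)
s = -374/3 (s = -22*17/3 = -374/3 ≈ -124.67)
I(E, l) = -374/3
(-1*(-3356263) + 4707214)*(4200286 + I(-381, 509)) = (-1*(-3356263) + 4707214)*(4200286 - 374/3) = (3356263 + 4707214)*(12600484/3) = 8063477*(12600484/3) = 101603712922868/3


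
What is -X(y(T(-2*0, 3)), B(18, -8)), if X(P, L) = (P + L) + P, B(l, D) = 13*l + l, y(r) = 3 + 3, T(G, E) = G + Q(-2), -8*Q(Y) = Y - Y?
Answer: -264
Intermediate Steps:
Q(Y) = 0 (Q(Y) = -(Y - Y)/8 = -⅛*0 = 0)
T(G, E) = G (T(G, E) = G + 0 = G)
y(r) = 6
B(l, D) = 14*l
X(P, L) = L + 2*P (X(P, L) = (L + P) + P = L + 2*P)
-X(y(T(-2*0, 3)), B(18, -8)) = -(14*18 + 2*6) = -(252 + 12) = -1*264 = -264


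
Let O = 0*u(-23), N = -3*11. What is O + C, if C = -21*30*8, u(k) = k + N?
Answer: -5040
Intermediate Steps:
N = -33
u(k) = -33 + k (u(k) = k - 33 = -33 + k)
O = 0 (O = 0*(-33 - 23) = 0*(-56) = 0)
C = -5040 (C = -630*8 = -5040)
O + C = 0 - 5040 = -5040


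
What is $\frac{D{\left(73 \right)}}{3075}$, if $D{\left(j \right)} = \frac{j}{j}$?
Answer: $\frac{1}{3075} \approx 0.0003252$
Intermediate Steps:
$D{\left(j \right)} = 1$
$\frac{D{\left(73 \right)}}{3075} = 1 \cdot \frac{1}{3075} = \frac{1}{3075}$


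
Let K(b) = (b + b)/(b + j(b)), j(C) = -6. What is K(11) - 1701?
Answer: -8483/5 ≈ -1696.6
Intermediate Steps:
K(b) = 2*b/(-6 + b) (K(b) = (b + b)/(b - 6) = (2*b)/(-6 + b) = 2*b/(-6 + b))
K(11) - 1701 = 2*11/(-6 + 11) - 1701 = 2*11/5 - 1701 = 2*11*(1/5) - 1701 = 22/5 - 1701 = -8483/5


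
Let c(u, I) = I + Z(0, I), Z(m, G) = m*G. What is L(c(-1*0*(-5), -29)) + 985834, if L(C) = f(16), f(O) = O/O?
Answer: 985835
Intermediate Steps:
f(O) = 1
Z(m, G) = G*m
c(u, I) = I (c(u, I) = I + I*0 = I + 0 = I)
L(C) = 1
L(c(-1*0*(-5), -29)) + 985834 = 1 + 985834 = 985835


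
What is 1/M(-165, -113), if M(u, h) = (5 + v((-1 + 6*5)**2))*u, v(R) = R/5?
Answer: -1/28578 ≈ -3.4992e-5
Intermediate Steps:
v(R) = R/5 (v(R) = R*(1/5) = R/5)
M(u, h) = 866*u/5 (M(u, h) = (5 + (-1 + 6*5)**2/5)*u = (5 + (-1 + 30)**2/5)*u = (5 + (1/5)*29**2)*u = (5 + (1/5)*841)*u = (5 + 841/5)*u = 866*u/5)
1/M(-165, -113) = 1/((866/5)*(-165)) = 1/(-28578) = -1/28578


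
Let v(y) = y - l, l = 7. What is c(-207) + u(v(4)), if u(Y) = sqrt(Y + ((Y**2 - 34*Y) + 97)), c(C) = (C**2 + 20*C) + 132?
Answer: 38841 + sqrt(205) ≈ 38855.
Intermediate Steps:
c(C) = 132 + C**2 + 20*C
v(y) = -7 + y (v(y) = y - 1*7 = y - 7 = -7 + y)
u(Y) = sqrt(97 + Y**2 - 33*Y) (u(Y) = sqrt(Y + (97 + Y**2 - 34*Y)) = sqrt(97 + Y**2 - 33*Y))
c(-207) + u(v(4)) = (132 + (-207)**2 + 20*(-207)) + sqrt(97 + (-7 + 4)**2 - 33*(-7 + 4)) = (132 + 42849 - 4140) + sqrt(97 + (-3)**2 - 33*(-3)) = 38841 + sqrt(97 + 9 + 99) = 38841 + sqrt(205)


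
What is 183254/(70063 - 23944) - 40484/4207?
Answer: -1096132018/194022633 ≈ -5.6495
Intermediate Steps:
183254/(70063 - 23944) - 40484/4207 = 183254/46119 - 40484*1/4207 = 183254*(1/46119) - 40484/4207 = 183254/46119 - 40484/4207 = -1096132018/194022633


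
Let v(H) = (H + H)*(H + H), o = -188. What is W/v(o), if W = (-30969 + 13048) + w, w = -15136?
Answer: -33057/141376 ≈ -0.23382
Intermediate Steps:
v(H) = 4*H**2 (v(H) = (2*H)*(2*H) = 4*H**2)
W = -33057 (W = (-30969 + 13048) - 15136 = -17921 - 15136 = -33057)
W/v(o) = -33057/(4*(-188)**2) = -33057/(4*35344) = -33057/141376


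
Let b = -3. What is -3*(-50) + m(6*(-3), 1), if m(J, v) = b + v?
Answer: 148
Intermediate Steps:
m(J, v) = -3 + v
-3*(-50) + m(6*(-3), 1) = -3*(-50) + (-3 + 1) = 150 - 2 = 148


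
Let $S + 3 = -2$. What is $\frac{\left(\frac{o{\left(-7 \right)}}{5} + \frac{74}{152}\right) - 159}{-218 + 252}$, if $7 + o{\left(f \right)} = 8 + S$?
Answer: $- \frac{60539}{12920} \approx -4.6857$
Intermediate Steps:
$S = -5$ ($S = -3 - 2 = -5$)
$o{\left(f \right)} = -4$ ($o{\left(f \right)} = -7 + \left(8 - 5\right) = -7 + 3 = -4$)
$\frac{\left(\frac{o{\left(-7 \right)}}{5} + \frac{74}{152}\right) - 159}{-218 + 252} = \frac{\left(- \frac{4}{5} + \frac{74}{152}\right) - 159}{-218 + 252} = \frac{\left(\left(-4\right) \frac{1}{5} + 74 \cdot \frac{1}{152}\right) - 159}{34} = \left(\left(- \frac{4}{5} + \frac{37}{76}\right) - 159\right) \frac{1}{34} = \left(- \frac{119}{380} - 159\right) \frac{1}{34} = \left(- \frac{60539}{380}\right) \frac{1}{34} = - \frac{60539}{12920}$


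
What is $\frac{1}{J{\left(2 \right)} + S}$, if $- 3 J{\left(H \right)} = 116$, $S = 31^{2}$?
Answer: $\frac{3}{2767} \approx 0.0010842$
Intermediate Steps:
$S = 961$
$J{\left(H \right)} = - \frac{116}{3}$ ($J{\left(H \right)} = \left(- \frac{1}{3}\right) 116 = - \frac{116}{3}$)
$\frac{1}{J{\left(2 \right)} + S} = \frac{1}{- \frac{116}{3} + 961} = \frac{1}{\frac{2767}{3}} = \frac{3}{2767}$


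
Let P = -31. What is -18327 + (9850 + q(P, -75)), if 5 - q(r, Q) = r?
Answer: -8441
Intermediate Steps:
q(r, Q) = 5 - r
-18327 + (9850 + q(P, -75)) = -18327 + (9850 + (5 - 1*(-31))) = -18327 + (9850 + (5 + 31)) = -18327 + (9850 + 36) = -18327 + 9886 = -8441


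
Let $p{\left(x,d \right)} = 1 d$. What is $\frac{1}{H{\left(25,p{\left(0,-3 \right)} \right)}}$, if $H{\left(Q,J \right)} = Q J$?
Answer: $- \frac{1}{75} \approx -0.013333$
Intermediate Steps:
$p{\left(x,d \right)} = d$
$H{\left(Q,J \right)} = J Q$
$\frac{1}{H{\left(25,p{\left(0,-3 \right)} \right)}} = \frac{1}{\left(-3\right) 25} = \frac{1}{-75} = - \frac{1}{75}$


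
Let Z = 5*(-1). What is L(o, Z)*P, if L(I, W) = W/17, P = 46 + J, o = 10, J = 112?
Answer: -790/17 ≈ -46.471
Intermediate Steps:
P = 158 (P = 46 + 112 = 158)
Z = -5
L(I, W) = W/17 (L(I, W) = W*(1/17) = W/17)
L(o, Z)*P = ((1/17)*(-5))*158 = -5/17*158 = -790/17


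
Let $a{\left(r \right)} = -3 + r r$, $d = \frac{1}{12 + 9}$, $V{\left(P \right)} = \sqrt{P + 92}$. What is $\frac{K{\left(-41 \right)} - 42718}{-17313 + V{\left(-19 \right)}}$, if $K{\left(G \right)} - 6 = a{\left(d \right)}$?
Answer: $\frac{54355069547}{22030882356} + \frac{9418657 \sqrt{73}}{66092647068} \approx 2.4684$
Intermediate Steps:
$V{\left(P \right)} = \sqrt{92 + P}$
$d = \frac{1}{21} \approx 0.047619$
$a{\left(r \right)} = -3 + r^{2}$
$K{\left(G \right)} = \frac{1324}{441}$ ($K{\left(G \right)} = 6 - \left(3 - \left(\frac{1}{21}\right)^{2}\right) = 6 + \left(-3 + \frac{1}{441}\right) = 6 - \frac{1322}{441} = \frac{1324}{441}$)
$\frac{K{\left(-41 \right)} - 42718}{-17313 + V{\left(-19 \right)}} = \frac{\frac{1324}{441} - 42718}{-17313 + \sqrt{92 - 19}} = - \frac{18837314}{441 \left(-17313 + \sqrt{73}\right)}$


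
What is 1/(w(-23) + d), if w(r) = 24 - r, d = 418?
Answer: 1/465 ≈ 0.0021505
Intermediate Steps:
1/(w(-23) + d) = 1/((24 - 1*(-23)) + 418) = 1/((24 + 23) + 418) = 1/(47 + 418) = 1/465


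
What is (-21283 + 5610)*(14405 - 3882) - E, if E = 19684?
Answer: -164946663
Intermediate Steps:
(-21283 + 5610)*(14405 - 3882) - E = (-21283 + 5610)*(14405 - 3882) - 1*19684 = -15673*10523 - 19684 = -164926979 - 19684 = -164946663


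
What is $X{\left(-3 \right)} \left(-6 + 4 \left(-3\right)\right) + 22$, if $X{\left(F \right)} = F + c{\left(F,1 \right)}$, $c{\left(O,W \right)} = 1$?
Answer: $58$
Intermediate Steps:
$X{\left(F \right)} = 1 + F$ ($X{\left(F \right)} = F + 1 = 1 + F$)
$X{\left(-3 \right)} \left(-6 + 4 \left(-3\right)\right) + 22 = \left(1 - 3\right) \left(-6 + 4 \left(-3\right)\right) + 22 = - 2 \left(-6 - 12\right) + 22 = \left(-2\right) \left(-18\right) + 22 = 36 + 22 = 58$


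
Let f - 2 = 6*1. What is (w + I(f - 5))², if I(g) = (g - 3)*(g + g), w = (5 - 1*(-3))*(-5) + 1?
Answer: 1521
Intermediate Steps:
f = 8 (f = 2 + 6*1 = 2 + 6 = 8)
w = -39 (w = (5 + 3)*(-5) + 1 = 8*(-5) + 1 = -40 + 1 = -39)
I(g) = 2*g*(-3 + g) (I(g) = (-3 + g)*(2*g) = 2*g*(-3 + g))
(w + I(f - 5))² = (-39 + 2*(8 - 5)*(-3 + (8 - 5)))² = (-39 + 2*3*(-3 + 3))² = (-39 + 2*3*0)² = (-39 + 0)² = (-39)² = 1521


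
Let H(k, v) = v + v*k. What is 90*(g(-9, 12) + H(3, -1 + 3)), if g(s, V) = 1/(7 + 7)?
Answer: 5085/7 ≈ 726.43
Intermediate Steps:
H(k, v) = v + k*v
g(s, V) = 1/14
90*(g(-9, 12) + H(3, -1 + 3)) = 90*(1/14 + (-1 + 3)*(1 + 3)) = 90*(1/14 + 2*4) = 90*(1/14 + 8) = 90*(113/14) = 5085/7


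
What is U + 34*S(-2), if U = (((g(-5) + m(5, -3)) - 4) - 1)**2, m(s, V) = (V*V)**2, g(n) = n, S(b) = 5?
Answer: 5211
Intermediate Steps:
m(s, V) = V**4 (m(s, V) = (V**2)**2 = V**4)
U = 5041 (U = (((-5 + (-3)**4) - 4) - 1)**2 = (((-5 + 81) - 4) - 1)**2 = ((76 - 4) - 1)**2 = (72 - 1)**2 = 71**2 = 5041)
U + 34*S(-2) = 5041 + 34*5 = 5041 + 170 = 5211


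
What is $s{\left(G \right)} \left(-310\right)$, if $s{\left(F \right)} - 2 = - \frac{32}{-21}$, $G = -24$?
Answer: $- \frac{22940}{21} \approx -1092.4$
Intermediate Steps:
$s{\left(F \right)} = \frac{74}{21}$ ($s{\left(F \right)} = 2 - \frac{32}{-21} = 2 - - \frac{32}{21} = 2 + \frac{32}{21} = \frac{74}{21}$)
$s{\left(G \right)} \left(-310\right) = \frac{74}{21} \left(-310\right) = - \frac{22940}{21}$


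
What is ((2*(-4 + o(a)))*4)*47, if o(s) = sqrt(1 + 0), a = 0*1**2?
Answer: -1128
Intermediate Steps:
a = 0 (a = 0*1 = 0)
o(s) = 1 (o(s) = sqrt(1) = 1)
((2*(-4 + o(a)))*4)*47 = ((2*(-4 + 1))*4)*47 = ((2*(-3))*4)*47 = -6*4*47 = -24*47 = -1128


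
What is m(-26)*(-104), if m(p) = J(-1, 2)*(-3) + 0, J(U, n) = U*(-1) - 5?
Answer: -1248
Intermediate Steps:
J(U, n) = -5 - U (J(U, n) = -U - 5 = -5 - U)
m(p) = 12 (m(p) = (-5 - 1*(-1))*(-3) + 0 = (-5 + 1)*(-3) + 0 = -4*(-3) + 0 = 12 + 0 = 12)
m(-26)*(-104) = 12*(-104) = -1248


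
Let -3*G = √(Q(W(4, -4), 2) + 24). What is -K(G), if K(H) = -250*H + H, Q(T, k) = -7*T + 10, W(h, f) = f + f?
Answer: -249*√10 ≈ -787.41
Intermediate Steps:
W(h, f) = 2*f
Q(T, k) = 10 - 7*T
G = -√10 (G = -√((10 - 14*(-4)) + 24)/3 = -√((10 - 7*(-8)) + 24)/3 = -√((10 + 56) + 24)/3 = -√(66 + 24)/3 = -√10 ≈ -3.1623)
K(H) = -249*H
-K(G) = -(-249)*(-√10) = -249*√10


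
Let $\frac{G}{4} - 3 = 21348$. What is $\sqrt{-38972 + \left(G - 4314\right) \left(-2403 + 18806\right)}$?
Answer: $\sqrt{1330080298} \approx 36470.0$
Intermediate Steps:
$G = 85404$ ($G = 12 + 4 \cdot 21348 = 12 + 85392 = 85404$)
$\sqrt{-38972 + \left(G - 4314\right) \left(-2403 + 18806\right)} = \sqrt{-38972 + \left(85404 - 4314\right) \left(-2403 + 18806\right)} = \sqrt{-38972 + 81090 \cdot 16403} = \sqrt{-38972 + 1330119270} = \sqrt{1330080298}$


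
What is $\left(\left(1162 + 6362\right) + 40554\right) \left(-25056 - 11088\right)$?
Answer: $-1737731232$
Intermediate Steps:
$\left(\left(1162 + 6362\right) + 40554\right) \left(-25056 - 11088\right) = \left(7524 + 40554\right) \left(-36144\right) = 48078 \left(-36144\right) = -1737731232$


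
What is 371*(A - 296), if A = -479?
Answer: -287525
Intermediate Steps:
371*(A - 296) = 371*(-479 - 296) = 371*(-775) = -287525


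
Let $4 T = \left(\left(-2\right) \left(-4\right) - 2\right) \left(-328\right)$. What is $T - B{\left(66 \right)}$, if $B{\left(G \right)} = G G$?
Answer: $-4848$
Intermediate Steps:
$B{\left(G \right)} = G^{2}$
$T = -492$ ($T = \frac{\left(\left(-2\right) \left(-4\right) - 2\right) \left(-328\right)}{4} = \frac{\left(8 - 2\right) \left(-328\right)}{4} = \frac{6 \left(-328\right)}{4} = \frac{1}{4} \left(-1968\right) = -492$)
$T - B{\left(66 \right)} = -492 - 66^{2} = -492 - 4356 = -4848$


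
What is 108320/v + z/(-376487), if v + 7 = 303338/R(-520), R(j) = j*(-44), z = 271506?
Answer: 466516025006566/26952327843 ≈ 17309.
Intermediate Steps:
R(j) = -44*j
v = 71589/11440 (v = -7 + 303338/((-44*(-520))) = -7 + 303338/22880 = -7 + 303338*(1/22880) = -7 + 151669/11440 = 71589/11440 ≈ 6.2578)
108320/v + z/(-376487) = 108320/(71589/11440) + 271506/(-376487) = 108320*(11440/71589) + 271506*(-1/376487) = 1239180800/71589 - 271506/376487 = 466516025006566/26952327843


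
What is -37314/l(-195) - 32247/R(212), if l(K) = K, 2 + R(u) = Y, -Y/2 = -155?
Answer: 1734849/20020 ≈ 86.656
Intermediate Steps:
Y = 310 (Y = -2*(-155) = 310)
R(u) = 308 (R(u) = -2 + 310 = 308)
-37314/l(-195) - 32247/R(212) = -37314/(-195) - 32247/308 = -37314*(-1/195) - 32247*1/308 = 12438/65 - 32247/308 = 1734849/20020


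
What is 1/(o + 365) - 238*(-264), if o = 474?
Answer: 52716049/839 ≈ 62832.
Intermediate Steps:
1/(o + 365) - 238*(-264) = 1/(474 + 365) - 238*(-264) = 1/839 + 62832 = 52716049/839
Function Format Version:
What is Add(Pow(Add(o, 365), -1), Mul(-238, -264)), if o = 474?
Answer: Rational(52716049, 839) ≈ 62832.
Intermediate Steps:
Add(Pow(Add(o, 365), -1), Mul(-238, -264)) = Add(Pow(Add(474, 365), -1), Mul(-238, -264)) = Add(Pow(839, -1), 62832) = Add(Rational(1, 839), 62832) = Rational(52716049, 839)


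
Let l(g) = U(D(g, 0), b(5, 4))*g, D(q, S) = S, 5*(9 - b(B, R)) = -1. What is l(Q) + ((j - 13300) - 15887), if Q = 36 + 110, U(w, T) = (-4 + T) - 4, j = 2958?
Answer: -130269/5 ≈ -26054.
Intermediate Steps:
b(B, R) = 46/5 (b(B, R) = 9 - ⅕*(-1) = 9 + ⅕ = 46/5)
U(w, T) = -8 + T
Q = 146
l(g) = 6*g/5 (l(g) = (-8 + 46/5)*g = 6*g/5)
l(Q) + ((j - 13300) - 15887) = (6/5)*146 + ((2958 - 13300) - 15887) = 876/5 + (-10342 - 15887) = 876/5 - 26229 = -130269/5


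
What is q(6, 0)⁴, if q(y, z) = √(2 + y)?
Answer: 64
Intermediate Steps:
q(6, 0)⁴ = (√(2 + 6))⁴ = (√8)⁴ = (2*√2)⁴ = 64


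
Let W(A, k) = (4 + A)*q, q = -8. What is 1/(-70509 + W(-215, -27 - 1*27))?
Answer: -1/68821 ≈ -1.4530e-5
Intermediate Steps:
W(A, k) = -32 - 8*A (W(A, k) = (4 + A)*(-8) = -32 - 8*A)
1/(-70509 + W(-215, -27 - 1*27)) = 1/(-70509 + (-32 - 8*(-215))) = 1/(-70509 + (-32 + 1720)) = 1/(-70509 + 1688) = 1/(-68821) = -1/68821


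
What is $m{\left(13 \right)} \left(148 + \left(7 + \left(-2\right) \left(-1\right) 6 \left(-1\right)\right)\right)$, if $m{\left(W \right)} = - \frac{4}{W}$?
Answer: $-44$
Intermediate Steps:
$m{\left(13 \right)} \left(148 + \left(7 + \left(-2\right) \left(-1\right) 6 \left(-1\right)\right)\right) = - \frac{4}{13} \left(148 + \left(7 + \left(-2\right) \left(-1\right) 6 \left(-1\right)\right)\right) = \left(-4\right) \frac{1}{13} \left(148 + \left(7 + 2 \cdot 6 \left(-1\right)\right)\right) = - \frac{4 \left(148 + \left(7 + 12 \left(-1\right)\right)\right)}{13} = - \frac{4 \left(148 + \left(7 - 12\right)\right)}{13} = - \frac{4 \left(148 - 5\right)}{13} = \left(- \frac{4}{13}\right) 143 = -44$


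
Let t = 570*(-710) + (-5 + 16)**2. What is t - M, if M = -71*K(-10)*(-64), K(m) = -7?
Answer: -372771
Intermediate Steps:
M = -31808 (M = -71*(-7)*(-64) = 497*(-64) = -31808)
t = -404579 (t = -404700 + 11**2 = -404700 + 121 = -404579)
t - M = -404579 - 1*(-31808) = -404579 + 31808 = -372771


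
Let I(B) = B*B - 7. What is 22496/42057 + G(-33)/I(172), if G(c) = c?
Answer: 221325437/414639963 ≈ 0.53378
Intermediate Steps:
I(B) = -7 + B**2 (I(B) = B**2 - 7 = -7 + B**2)
22496/42057 + G(-33)/I(172) = 22496/42057 - 33/(-7 + 172**2) = 22496*(1/42057) - 33/(-7 + 29584) = 22496/42057 - 33/29577 = 22496/42057 - 33*1/29577 = 22496/42057 - 11/9859 = 221325437/414639963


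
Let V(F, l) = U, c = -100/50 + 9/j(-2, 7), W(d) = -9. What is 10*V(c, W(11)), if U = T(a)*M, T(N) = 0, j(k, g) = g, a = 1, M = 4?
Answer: 0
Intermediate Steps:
U = 0 (U = 0*4 = 0)
c = -5/7 (c = -100/50 + 9/7 = -100*1/50 + 9*(⅐) = -2 + 9/7 = -5/7 ≈ -0.71429)
V(F, l) = 0
10*V(c, W(11)) = 10*0 = 0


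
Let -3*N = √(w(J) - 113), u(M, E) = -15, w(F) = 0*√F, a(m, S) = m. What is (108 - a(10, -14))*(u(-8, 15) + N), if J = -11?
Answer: -1470 - 98*I*√113/3 ≈ -1470.0 - 347.25*I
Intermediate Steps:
w(F) = 0
N = -I*√113/3 (N = -√(0 - 113)/3 = -I*√113/3 ≈ -3.5434*I)
(108 - a(10, -14))*(u(-8, 15) + N) = (108 - 1*10)*(-15 - I*√113/3) = (108 - 10)*(-15 - I*√113/3) = 98*(-15 - I*√113/3) = -1470 - 98*I*√113/3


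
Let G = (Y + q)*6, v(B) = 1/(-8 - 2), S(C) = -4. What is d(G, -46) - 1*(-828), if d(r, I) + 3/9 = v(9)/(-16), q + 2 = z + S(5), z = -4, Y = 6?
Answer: 397283/480 ≈ 827.67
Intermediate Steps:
v(B) = -⅒ (v(B) = 1/(-10) = -⅒)
q = -10 (q = -2 + (-4 - 4) = -2 - 8 = -10)
G = -24 (G = (6 - 10)*6 = -4*6 = -24)
d(r, I) = -157/480 (d(r, I) = -⅓ - ⅒/(-16) = -⅓ - ⅒*(-1/16) = -⅓ + 1/160 = -157/480)
d(G, -46) - 1*(-828) = -157/480 - 1*(-828) = -157/480 + 828 = 397283/480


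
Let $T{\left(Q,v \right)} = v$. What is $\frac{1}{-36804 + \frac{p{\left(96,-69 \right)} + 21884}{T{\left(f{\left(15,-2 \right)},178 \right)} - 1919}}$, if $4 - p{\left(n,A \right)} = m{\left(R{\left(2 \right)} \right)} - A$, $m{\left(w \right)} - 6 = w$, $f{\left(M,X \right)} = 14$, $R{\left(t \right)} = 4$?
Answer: $- \frac{1741}{64097573} \approx -2.7162 \cdot 10^{-5}$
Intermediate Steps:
$m{\left(w \right)} = 6 + w$
$p{\left(n,A \right)} = -6 + A$ ($p{\left(n,A \right)} = 4 - \left(\left(6 + 4\right) - A\right) = 4 - \left(10 - A\right) = 4 + \left(-10 + A\right) = -6 + A$)
$\frac{1}{-36804 + \frac{p{\left(96,-69 \right)} + 21884}{T{\left(f{\left(15,-2 \right)},178 \right)} - 1919}} = \frac{1}{-36804 + \frac{\left(-6 - 69\right) + 21884}{178 - 1919}} = \frac{1}{-36804 + \frac{-75 + 21884}{-1741}} = \frac{1}{-36804 + 21809 \left(- \frac{1}{1741}\right)} = \frac{1}{-36804 - \frac{21809}{1741}} = \frac{1}{- \frac{64097573}{1741}} = - \frac{1741}{64097573}$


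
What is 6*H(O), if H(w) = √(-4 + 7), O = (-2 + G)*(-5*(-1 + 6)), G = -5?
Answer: 6*√3 ≈ 10.392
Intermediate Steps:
O = 175 (O = (-2 - 5)*(-5*(-1 + 6)) = -(-35)*5 = -7*(-25) = 175)
H(w) = √3
6*H(O) = 6*√3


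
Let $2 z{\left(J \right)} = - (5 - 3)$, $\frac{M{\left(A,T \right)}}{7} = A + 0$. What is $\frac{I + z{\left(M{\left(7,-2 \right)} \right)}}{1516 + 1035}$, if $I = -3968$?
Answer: $- \frac{3969}{2551} \approx -1.5559$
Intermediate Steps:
$M{\left(A,T \right)} = 7 A$ ($M{\left(A,T \right)} = 7 \left(A + 0\right) = 7 A$)
$z{\left(J \right)} = -1$ ($z{\left(J \right)} = \frac{\left(-1\right) \left(5 - 3\right)}{2} = \frac{\left(-1\right) 2}{2} = \frac{1}{2} \left(-2\right) = -1$)
$\frac{I + z{\left(M{\left(7,-2 \right)} \right)}}{1516 + 1035} = \frac{-3968 - 1}{1516 + 1035} = - \frac{3969}{2551}$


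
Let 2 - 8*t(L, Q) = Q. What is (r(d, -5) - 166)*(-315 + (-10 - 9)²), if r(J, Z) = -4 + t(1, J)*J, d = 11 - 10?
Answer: -31257/4 ≈ -7814.3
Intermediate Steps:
d = 1
t(L, Q) = ¼ - Q/8
r(J, Z) = -4 + J*(¼ - J/8) (r(J, Z) = -4 + (¼ - J/8)*J = -4 + J*(¼ - J/8))
(r(d, -5) - 166)*(-315 + (-10 - 9)²) = ((-4 - ⅛*1*(-2 + 1)) - 166)*(-315 + (-10 - 9)²) = ((-4 - ⅛*1*(-1)) - 166)*(-315 + (-19)²) = ((-4 + ⅛) - 166)*(-315 + 361) = (-31/8 - 166)*46 = -1359/8*46 = -31257/4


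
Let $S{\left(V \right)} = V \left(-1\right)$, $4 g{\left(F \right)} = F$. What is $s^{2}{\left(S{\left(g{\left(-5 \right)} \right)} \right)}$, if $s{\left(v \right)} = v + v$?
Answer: $\frac{25}{4} \approx 6.25$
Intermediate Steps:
$g{\left(F \right)} = \frac{F}{4}$
$S{\left(V \right)} = - V$
$s{\left(v \right)} = 2 v$
$s^{2}{\left(S{\left(g{\left(-5 \right)} \right)} \right)} = \left(2 \left(- \frac{-5}{4}\right)\right)^{2} = \left(2 \left(\left(-1\right) \left(- \frac{5}{4}\right)\right)\right)^{2} = \left(2 \cdot \frac{5}{4}\right)^{2} = \left(\frac{5}{2}\right)^{2} = \frac{25}{4}$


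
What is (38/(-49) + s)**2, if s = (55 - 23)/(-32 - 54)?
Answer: 5846724/4439449 ≈ 1.3170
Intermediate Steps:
s = -16/43 (s = 32/(-86) = 32*(-1/86) = -16/43 ≈ -0.37209)
(38/(-49) + s)**2 = (38/(-49) - 16/43)**2 = (38*(-1/49) - 16/43)**2 = (-38/49 - 16/43)**2 = (-2418/2107)**2 = 5846724/4439449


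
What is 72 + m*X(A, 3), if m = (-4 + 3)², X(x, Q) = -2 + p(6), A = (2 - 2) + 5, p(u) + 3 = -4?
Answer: 63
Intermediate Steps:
p(u) = -7 (p(u) = -3 - 4 = -7)
A = 5 (A = 0 + 5 = 5)
X(x, Q) = -9 (X(x, Q) = -2 - 7 = -9)
m = 1 (m = (-1)² = 1)
72 + m*X(A, 3) = 72 + 1*(-9) = 72 - 9 = 63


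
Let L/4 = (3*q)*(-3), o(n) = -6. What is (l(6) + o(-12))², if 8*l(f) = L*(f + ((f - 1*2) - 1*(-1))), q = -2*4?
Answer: 152100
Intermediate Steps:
q = -8
L = 288 (L = 4*((3*(-8))*(-3)) = 4*(-24*(-3)) = 4*72 = 288)
l(f) = -36 + 72*f (l(f) = (288*(f + ((f - 1*2) - 1*(-1))))/8 = (288*(f + ((f - 2) + 1)))/8 = (288*(f + ((-2 + f) + 1)))/8 = (288*(f + (-1 + f)))/8 = (288*(-1 + 2*f))/8 = (-288 + 576*f)/8 = -36 + 72*f)
(l(6) + o(-12))² = ((-36 + 72*6) - 6)² = ((-36 + 432) - 6)² = (396 - 6)² = 390² = 152100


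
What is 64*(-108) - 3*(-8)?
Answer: -6888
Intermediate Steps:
64*(-108) - 3*(-8) = -6912 + 24 = -6888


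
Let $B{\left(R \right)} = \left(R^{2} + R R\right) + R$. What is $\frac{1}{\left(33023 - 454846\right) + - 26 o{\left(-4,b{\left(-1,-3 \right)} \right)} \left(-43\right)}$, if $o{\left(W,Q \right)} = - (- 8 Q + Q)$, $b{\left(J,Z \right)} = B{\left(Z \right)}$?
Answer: $- \frac{1}{304433} \approx -3.2848 \cdot 10^{-6}$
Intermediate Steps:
$B{\left(R \right)} = R + 2 R^{2}$ ($B{\left(R \right)} = \left(R^{2} + R^{2}\right) + R = 2 R^{2} + R = R + 2 R^{2}$)
$b{\left(J,Z \right)} = Z \left(1 + 2 Z\right)$
$o{\left(W,Q \right)} = 7 Q$ ($o{\left(W,Q \right)} = - \left(-7\right) Q = 7 Q$)
$\frac{1}{\left(33023 - 454846\right) + - 26 o{\left(-4,b{\left(-1,-3 \right)} \right)} \left(-43\right)} = \frac{1}{\left(33023 - 454846\right) + - 26 \cdot 7 \left(- 3 \left(1 + 2 \left(-3\right)\right)\right) \left(-43\right)} = \frac{1}{\left(33023 - 454846\right) + - 26 \cdot 7 \left(- 3 \left(1 - 6\right)\right) \left(-43\right)} = \frac{1}{-421823 + - 26 \cdot 7 \left(\left(-3\right) \left(-5\right)\right) \left(-43\right)} = \frac{1}{-421823 + - 26 \cdot 7 \cdot 15 \left(-43\right)} = \frac{1}{-421823 + \left(-26\right) 105 \left(-43\right)} = \frac{1}{-421823 - -117390} = \frac{1}{-421823 + 117390} = \frac{1}{-304433} = - \frac{1}{304433}$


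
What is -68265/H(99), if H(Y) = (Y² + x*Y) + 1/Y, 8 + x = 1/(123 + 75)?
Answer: -13516470/1783883 ≈ -7.5770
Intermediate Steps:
x = -1583/198 (x = -8 + 1/(123 + 75) = -8 + 1/198 = -1583/198 ≈ -7.9949)
H(Y) = 1/Y + Y² - 1583*Y/198 (H(Y) = (Y² - 1583*Y/198) + 1/Y = 1/Y + Y² - 1583*Y/198)
-68265/H(99) = -68265/(1/99 + 99² - 1583/198*99) = -68265/(1/99 + 9801 - 1583/2) = -68265/1783883/198 = -68265*198/1783883 = -13516470/1783883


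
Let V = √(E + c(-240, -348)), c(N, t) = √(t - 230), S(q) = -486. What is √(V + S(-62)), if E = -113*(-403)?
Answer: √(-486 + √(45539 + 17*I*√2)) ≈ 0.0017 + 16.511*I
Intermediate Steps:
E = 45539
c(N, t) = √(-230 + t)
V = √(45539 + 17*I*√2) (V = √(45539 + √(-230 - 348)) = √(45539 + √(-578)) = √(45539 + 17*I*√2) ≈ 213.4 + 0.0563*I)
√(V + S(-62)) = √(√(45539 + 17*I*√2) - 486) = √(-486 + √(45539 + 17*I*√2))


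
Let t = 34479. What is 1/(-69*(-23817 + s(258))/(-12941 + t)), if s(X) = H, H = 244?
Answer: 1958/147867 ≈ 0.013242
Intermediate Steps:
s(X) = 244
1/(-69*(-23817 + s(258))/(-12941 + t)) = 1/(-69*(-23817 + 244)/(-12941 + 34479)) = 1/(-(-1626537)/21538) = 1/(-69*(-2143/1958)) = 1/(147867/1958) = 1958/147867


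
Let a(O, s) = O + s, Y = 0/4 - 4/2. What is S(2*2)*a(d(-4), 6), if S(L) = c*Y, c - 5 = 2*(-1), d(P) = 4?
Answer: -60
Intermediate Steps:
Y = -2 (Y = 0*(1/4) - 4*1/2 = 0 - 2 = -2)
c = 3 (c = 5 + 2*(-1) = 5 - 2 = 3)
S(L) = -6 (S(L) = 3*(-2) = -6)
S(2*2)*a(d(-4), 6) = -6*(4 + 6) = -6*10 = -60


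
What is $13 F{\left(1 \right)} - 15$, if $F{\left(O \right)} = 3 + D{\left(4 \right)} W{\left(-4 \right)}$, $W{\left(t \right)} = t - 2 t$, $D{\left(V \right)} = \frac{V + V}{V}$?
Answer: $128$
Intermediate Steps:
$D{\left(V \right)} = 2$ ($D{\left(V \right)} = \frac{2 V}{V} = 2$)
$W{\left(t \right)} = - t$
$F{\left(O \right)} = 11$ ($F{\left(O \right)} = 3 + 2 \left(\left(-1\right) \left(-4\right)\right) = 3 + 2 \cdot 4 = 3 + 8 = 11$)
$13 F{\left(1 \right)} - 15 = 13 \cdot 11 - 15 = 143 - 15 = 128$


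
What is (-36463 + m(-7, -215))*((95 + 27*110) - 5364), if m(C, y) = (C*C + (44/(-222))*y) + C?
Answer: 9283364299/111 ≈ 8.3634e+7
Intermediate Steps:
m(C, y) = C + C² - 22*y/111 (m(C, y) = (C² + (44*(-1/222))*y) + C = (C² - 22*y/111) + C = C + C² - 22*y/111)
(-36463 + m(-7, -215))*((95 + 27*110) - 5364) = (-36463 + (-7 + (-7)² - 22/111*(-215)))*((95 + 27*110) - 5364) = (-36463 + (-7 + 49 + 4730/111))*((95 + 2970) - 5364) = (-36463 + 9392/111)*(3065 - 5364) = -4038001/111*(-2299) = 9283364299/111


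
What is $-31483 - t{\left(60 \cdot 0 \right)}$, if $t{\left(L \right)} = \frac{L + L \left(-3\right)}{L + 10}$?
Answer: $-31483$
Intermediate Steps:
$t{\left(L \right)} = - \frac{2 L}{10 + L}$ ($t{\left(L \right)} = \frac{L - 3 L}{10 + L} = \frac{\left(-2\right) L}{10 + L} = - \frac{2 L}{10 + L}$)
$-31483 - t{\left(60 \cdot 0 \right)} = -31483 - - \frac{2 \cdot 60 \cdot 0}{10 + 60 \cdot 0} = -31483 - \left(-2\right) 0 \frac{1}{10 + 0} = -31483 - \left(-2\right) 0 \cdot \frac{1}{10} = -31483 - 0 = -31483 + 0 = -31483$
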